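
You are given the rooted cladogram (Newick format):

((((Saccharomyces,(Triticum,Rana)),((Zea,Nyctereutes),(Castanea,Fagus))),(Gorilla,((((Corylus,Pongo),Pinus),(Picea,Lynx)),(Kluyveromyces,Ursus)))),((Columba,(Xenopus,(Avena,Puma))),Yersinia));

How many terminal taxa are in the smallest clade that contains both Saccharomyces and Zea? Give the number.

7

The MRCA of Saccharomyces and Zea is the node subtending ((Saccharomyces,(Triticum,Rana)),((Zea,Nyctereutes),(Castanea,Fagus))).
That clade contains 7 terminal taxa: Castanea, Fagus, Nyctereutes, Rana, Saccharomyces, Triticum, Zea.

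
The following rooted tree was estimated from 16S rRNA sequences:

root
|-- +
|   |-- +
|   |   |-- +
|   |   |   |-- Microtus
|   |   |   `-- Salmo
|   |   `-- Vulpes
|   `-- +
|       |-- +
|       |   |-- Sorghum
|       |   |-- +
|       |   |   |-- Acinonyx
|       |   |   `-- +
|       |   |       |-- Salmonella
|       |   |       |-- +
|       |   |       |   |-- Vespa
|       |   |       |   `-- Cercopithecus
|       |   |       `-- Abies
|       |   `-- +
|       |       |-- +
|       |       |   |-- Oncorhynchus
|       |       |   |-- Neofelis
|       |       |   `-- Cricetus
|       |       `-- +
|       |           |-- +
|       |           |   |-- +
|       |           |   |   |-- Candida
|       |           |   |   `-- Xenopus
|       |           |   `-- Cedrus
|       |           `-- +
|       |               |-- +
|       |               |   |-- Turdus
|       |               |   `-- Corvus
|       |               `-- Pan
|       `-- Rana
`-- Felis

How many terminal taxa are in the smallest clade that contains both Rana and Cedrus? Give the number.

The MRCA of Rana and Cedrus is the node subtending ((Sorghum,(Acinonyx,(Salmonella,(Vespa,Cercopithecus),Abies)),((Oncorhynchus,Neofelis,Cricetus),(((Candida,Xenopus),Cedrus),((Turdus,Corvus),Pan)))),Rana).
That clade contains 16 terminal taxa: Abies, Acinonyx, Candida, Cedrus, Cercopithecus, Corvus, Cricetus, Neofelis, Oncorhynchus, Pan, Rana, Salmonella, Sorghum, Turdus, Vespa, Xenopus.

16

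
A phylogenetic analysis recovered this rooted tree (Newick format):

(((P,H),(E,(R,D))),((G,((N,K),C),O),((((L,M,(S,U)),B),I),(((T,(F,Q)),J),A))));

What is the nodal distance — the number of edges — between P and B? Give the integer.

8

The MRCA of P and B is the root of the tree.
From P up to that node: 3 branches. From B up to the same node: 5 branches. Total: 3 + 5 = 8.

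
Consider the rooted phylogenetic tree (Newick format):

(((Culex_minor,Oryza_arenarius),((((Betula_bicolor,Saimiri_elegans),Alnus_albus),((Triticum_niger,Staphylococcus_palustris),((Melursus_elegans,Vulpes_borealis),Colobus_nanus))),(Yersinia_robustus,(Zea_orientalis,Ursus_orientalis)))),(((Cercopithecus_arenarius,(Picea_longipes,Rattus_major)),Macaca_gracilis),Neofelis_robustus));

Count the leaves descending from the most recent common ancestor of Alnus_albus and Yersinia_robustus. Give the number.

The MRCA of Alnus_albus and Yersinia_robustus is the node subtending ((((Betula_bicolor,Saimiri_elegans),Alnus_albus),((Triticum_niger,Staphylococcus_palustris),((Melursus_elegans,Vulpes_borealis),Colobus_nanus))),(Yersinia_robustus,(Zea_orientalis,Ursus_orientalis))).
That clade contains 11 terminal taxa: Alnus_albus, Betula_bicolor, Colobus_nanus, Melursus_elegans, Saimiri_elegans, Staphylococcus_palustris, Triticum_niger, Ursus_orientalis, Vulpes_borealis, Yersinia_robustus, Zea_orientalis.

11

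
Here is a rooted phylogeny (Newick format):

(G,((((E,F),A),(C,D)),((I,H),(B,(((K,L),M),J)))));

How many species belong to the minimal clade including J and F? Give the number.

12

The MRCA of J and F is the node subtending ((((E,F),A),(C,D)),((I,H),(B,(((K,L),M),J)))).
That clade contains 12 terminal taxa: A, B, C, D, E, F, H, I, J, K, L, M.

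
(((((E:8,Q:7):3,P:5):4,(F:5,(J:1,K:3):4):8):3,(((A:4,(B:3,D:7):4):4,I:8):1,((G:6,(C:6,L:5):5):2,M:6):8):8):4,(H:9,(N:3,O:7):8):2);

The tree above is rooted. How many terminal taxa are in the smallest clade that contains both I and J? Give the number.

14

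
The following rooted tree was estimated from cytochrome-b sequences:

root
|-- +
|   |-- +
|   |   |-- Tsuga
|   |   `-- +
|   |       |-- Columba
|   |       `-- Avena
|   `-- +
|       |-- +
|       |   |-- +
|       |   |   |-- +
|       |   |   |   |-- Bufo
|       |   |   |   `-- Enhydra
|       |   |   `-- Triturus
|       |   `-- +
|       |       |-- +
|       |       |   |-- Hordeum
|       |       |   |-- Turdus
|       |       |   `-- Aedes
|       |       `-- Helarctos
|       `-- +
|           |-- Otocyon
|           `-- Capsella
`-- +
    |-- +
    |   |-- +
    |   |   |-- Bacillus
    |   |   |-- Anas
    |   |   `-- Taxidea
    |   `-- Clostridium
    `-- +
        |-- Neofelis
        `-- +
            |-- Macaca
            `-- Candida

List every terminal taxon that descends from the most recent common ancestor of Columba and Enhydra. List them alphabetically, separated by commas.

Aedes, Avena, Bufo, Capsella, Columba, Enhydra, Helarctos, Hordeum, Otocyon, Triturus, Tsuga, Turdus

Tracing Columba: it sits inside (Columba,Avena).
Tracing Enhydra: it sits inside (Bufo,Enhydra).
The smallest clade enclosing both is ((Tsuga,(Columba,Avena)),((((Bufo,Enhydra),Triturus),((Hordeum,Turdus,Aedes),Helarctos)),(Otocyon,Capsella))); the answer is its 12 terminal taxa in alphabetical order.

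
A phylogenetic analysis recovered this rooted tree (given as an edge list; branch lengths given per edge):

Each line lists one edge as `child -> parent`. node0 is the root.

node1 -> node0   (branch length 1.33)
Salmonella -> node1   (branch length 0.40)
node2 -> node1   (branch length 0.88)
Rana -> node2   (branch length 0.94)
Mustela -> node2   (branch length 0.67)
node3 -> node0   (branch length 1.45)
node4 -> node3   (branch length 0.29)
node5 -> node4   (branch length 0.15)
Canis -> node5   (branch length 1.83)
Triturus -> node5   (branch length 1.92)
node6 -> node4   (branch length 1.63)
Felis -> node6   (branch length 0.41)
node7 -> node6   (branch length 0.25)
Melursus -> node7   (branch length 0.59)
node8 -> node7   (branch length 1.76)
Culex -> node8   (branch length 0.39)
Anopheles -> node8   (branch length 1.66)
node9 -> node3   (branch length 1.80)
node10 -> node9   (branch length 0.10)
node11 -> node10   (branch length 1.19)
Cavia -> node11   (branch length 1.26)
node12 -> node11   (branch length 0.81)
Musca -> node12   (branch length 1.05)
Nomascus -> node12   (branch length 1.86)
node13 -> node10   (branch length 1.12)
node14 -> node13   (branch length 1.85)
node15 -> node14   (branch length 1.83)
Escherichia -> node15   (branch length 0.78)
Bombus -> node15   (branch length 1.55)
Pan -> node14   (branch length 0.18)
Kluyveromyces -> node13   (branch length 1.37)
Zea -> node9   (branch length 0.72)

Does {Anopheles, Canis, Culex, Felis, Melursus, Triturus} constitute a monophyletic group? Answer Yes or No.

Yes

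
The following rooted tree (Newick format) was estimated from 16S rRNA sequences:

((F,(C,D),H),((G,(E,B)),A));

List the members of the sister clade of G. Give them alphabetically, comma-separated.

G attaches to the tree at the node subtending (G,(E,B)).
The other lineage descending from that same node — the sister group — is (E,B); its 2 tips in alphabetical order are the answer.

B, E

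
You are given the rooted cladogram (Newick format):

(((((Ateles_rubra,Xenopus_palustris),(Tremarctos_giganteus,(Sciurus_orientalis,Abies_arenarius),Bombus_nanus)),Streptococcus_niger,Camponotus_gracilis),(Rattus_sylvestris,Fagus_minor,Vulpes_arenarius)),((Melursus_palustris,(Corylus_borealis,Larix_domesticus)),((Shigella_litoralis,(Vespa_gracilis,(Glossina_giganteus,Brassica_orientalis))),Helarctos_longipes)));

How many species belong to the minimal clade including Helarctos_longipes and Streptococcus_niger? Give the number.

The MRCA of Helarctos_longipes and Streptococcus_niger is the root, so the clade is the entire tree.
That clade contains 19 terminal taxa: Abies_arenarius, Ateles_rubra, Bombus_nanus, Brassica_orientalis, Camponotus_gracilis, Corylus_borealis, Fagus_minor, Glossina_giganteus, Helarctos_longipes, Larix_domesticus, Melursus_palustris, Rattus_sylvestris, Sciurus_orientalis, Shigella_litoralis, Streptococcus_niger, Tremarctos_giganteus, Vespa_gracilis, Vulpes_arenarius, Xenopus_palustris.

19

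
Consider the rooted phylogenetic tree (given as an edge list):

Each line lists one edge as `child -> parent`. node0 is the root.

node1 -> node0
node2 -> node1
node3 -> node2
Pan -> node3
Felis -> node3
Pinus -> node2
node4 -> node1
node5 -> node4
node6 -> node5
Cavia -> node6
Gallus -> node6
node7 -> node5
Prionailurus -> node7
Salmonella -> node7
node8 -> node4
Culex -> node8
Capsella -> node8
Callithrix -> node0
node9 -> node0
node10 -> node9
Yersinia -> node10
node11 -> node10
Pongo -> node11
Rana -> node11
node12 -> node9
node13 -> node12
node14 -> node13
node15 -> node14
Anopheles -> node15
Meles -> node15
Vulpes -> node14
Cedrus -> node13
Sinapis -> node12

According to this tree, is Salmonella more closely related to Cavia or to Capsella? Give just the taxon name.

The MRCA of Salmonella and Cavia subtends ((Cavia,Gallus),(Prionailurus,Salmonella)) (4 taxa).
The MRCA of Salmonella and Capsella subtends (((Cavia,Gallus),(Prionailurus,Salmonella)),(Culex,Capsella)) (6 taxa).
The first is nested inside the second, so Salmonella shares a more recent common ancestor with Cavia.

Cavia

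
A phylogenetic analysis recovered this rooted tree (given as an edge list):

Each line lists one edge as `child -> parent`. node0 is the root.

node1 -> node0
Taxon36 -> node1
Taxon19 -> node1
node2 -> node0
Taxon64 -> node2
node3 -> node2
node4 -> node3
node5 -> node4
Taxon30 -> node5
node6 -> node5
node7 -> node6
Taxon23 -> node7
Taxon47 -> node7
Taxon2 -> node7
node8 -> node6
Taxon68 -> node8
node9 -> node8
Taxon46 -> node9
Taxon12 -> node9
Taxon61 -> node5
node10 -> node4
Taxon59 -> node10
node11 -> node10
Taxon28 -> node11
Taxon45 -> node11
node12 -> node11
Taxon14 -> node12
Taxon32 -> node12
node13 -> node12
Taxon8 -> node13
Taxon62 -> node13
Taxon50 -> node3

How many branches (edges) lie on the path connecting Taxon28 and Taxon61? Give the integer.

The MRCA of Taxon28 and Taxon61 is the node subtending ((Taxon30,((Taxon23,Taxon47,Taxon2),(Taxon68,(Taxon46,Taxon12))),Taxon61),(Taxon59,(Taxon28,Taxon45,(Taxon14,Taxon32,(Taxon8,Taxon62))))).
From Taxon28 up to that node: 3 branches. From Taxon61 up to the same node: 2 branches. Total: 3 + 2 = 5.

5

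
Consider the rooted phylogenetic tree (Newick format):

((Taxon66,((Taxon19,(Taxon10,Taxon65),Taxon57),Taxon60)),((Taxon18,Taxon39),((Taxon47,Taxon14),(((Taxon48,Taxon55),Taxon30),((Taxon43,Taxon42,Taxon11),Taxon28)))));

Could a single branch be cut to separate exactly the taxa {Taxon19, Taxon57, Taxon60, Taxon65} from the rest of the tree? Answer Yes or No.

The MRCA of the listed taxa subtends ((Taxon19,(Taxon10,Taxon65),Taxon57),Taxon60).
That clade also contains Taxon10, which is not in the proposed group, so the group is not monophyletic.

No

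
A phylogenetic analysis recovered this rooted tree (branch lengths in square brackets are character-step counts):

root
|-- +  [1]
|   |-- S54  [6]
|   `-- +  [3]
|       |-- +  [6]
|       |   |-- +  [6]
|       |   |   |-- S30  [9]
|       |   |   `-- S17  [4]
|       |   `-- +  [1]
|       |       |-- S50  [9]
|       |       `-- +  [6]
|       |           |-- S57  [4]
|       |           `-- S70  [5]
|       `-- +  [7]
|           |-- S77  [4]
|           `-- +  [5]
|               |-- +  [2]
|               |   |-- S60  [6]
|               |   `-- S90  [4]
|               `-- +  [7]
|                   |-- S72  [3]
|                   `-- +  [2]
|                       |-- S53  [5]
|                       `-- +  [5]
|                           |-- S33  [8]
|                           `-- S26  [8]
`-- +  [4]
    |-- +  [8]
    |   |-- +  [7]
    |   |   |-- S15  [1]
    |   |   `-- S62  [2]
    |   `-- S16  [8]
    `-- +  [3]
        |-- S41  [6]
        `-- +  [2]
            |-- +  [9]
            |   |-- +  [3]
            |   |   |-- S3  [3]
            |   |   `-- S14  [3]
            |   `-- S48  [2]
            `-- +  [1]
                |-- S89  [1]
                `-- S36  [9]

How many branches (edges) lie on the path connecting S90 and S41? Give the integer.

The MRCA of S90 and S41 is the root of the tree.
From S90 up to that node: 6 branches. From S41 up to the same node: 3 branches. Total: 6 + 3 = 9.

9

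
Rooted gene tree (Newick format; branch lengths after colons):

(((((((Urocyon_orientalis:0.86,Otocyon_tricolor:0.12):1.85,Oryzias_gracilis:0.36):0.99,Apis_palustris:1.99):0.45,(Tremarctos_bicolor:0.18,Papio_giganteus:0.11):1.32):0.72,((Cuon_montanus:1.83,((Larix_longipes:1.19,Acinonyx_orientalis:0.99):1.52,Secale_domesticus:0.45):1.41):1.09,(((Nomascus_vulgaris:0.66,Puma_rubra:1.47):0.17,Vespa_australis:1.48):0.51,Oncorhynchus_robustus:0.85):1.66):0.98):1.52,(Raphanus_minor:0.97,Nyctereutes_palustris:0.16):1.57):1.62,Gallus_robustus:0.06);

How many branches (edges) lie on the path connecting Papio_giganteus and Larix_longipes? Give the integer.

The MRCA of Papio_giganteus and Larix_longipes is the node subtending (((((Urocyon_orientalis,Otocyon_tricolor),Oryzias_gracilis),Apis_palustris),(Tremarctos_bicolor,Papio_giganteus)),((Cuon_montanus,((Larix_longipes,Acinonyx_orientalis),Secale_domesticus)),(((Nomascus_vulgaris,Puma_rubra),Vespa_australis),Oncorhynchus_robustus))).
From Papio_giganteus up to that node: 3 branches. From Larix_longipes up to the same node: 5 branches. Total: 3 + 5 = 8.

8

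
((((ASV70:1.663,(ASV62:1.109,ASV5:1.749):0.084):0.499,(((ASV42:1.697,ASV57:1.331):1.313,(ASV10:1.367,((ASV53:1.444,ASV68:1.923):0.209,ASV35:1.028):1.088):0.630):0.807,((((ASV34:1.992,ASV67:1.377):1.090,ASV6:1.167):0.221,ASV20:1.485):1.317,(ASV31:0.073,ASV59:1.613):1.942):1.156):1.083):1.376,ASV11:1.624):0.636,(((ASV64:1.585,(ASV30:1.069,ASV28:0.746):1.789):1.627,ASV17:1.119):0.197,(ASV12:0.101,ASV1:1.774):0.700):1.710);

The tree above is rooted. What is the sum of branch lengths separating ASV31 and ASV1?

10.450

The path runs ASV31 → … → MRCA → … → ASV1; the MRCA is the root of the tree.
Branch lengths along that path: 0.073 + 1.942 + 1.156 + 1.083 + 1.376 + 0.636 + 1.710 + 0.700 + 1.774 = 10.450.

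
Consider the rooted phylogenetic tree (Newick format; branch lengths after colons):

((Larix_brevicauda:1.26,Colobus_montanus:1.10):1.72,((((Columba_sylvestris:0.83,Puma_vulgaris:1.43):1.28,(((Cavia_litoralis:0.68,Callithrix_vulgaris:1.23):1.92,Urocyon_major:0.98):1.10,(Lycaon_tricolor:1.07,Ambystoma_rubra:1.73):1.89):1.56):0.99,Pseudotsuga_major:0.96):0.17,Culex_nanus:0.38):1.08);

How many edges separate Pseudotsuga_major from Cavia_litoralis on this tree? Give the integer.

6

The MRCA of Pseudotsuga_major and Cavia_litoralis is the node subtending (((Columba_sylvestris,Puma_vulgaris),(((Cavia_litoralis,Callithrix_vulgaris),Urocyon_major),(Lycaon_tricolor,Ambystoma_rubra))),Pseudotsuga_major).
From Pseudotsuga_major up to that node: 1 branch. From Cavia_litoralis up to the same node: 5 branches. Total: 1 + 5 = 6.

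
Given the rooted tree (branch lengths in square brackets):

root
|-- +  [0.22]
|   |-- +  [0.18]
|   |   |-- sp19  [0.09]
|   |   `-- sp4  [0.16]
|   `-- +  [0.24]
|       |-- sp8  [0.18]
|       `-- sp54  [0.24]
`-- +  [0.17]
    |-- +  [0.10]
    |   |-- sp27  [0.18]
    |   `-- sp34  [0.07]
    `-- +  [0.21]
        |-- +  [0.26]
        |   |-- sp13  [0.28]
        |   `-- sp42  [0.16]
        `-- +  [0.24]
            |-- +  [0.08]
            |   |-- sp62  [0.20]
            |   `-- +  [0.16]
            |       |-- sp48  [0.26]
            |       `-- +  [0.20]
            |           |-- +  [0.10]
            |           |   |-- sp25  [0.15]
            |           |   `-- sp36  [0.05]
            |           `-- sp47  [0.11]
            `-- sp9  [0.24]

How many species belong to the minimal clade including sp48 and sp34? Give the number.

The MRCA of sp48 and sp34 is the node subtending ((sp27,sp34),((sp13,sp42),((sp62,(sp48,((sp25,sp36),sp47))),sp9))).
That clade contains 10 terminal taxa: sp13, sp25, sp27, sp34, sp36, sp42, sp47, sp48, sp62, sp9.

10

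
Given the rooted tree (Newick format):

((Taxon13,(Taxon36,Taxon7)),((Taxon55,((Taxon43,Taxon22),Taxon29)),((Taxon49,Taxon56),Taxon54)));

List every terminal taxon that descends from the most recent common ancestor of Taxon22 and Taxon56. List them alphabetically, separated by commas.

Taxon22, Taxon29, Taxon43, Taxon49, Taxon54, Taxon55, Taxon56

Tracing Taxon22: it sits inside (Taxon43,Taxon22).
Tracing Taxon56: it sits inside (Taxon49,Taxon56).
The smallest clade enclosing both is ((Taxon55,((Taxon43,Taxon22),Taxon29)),((Taxon49,Taxon56),Taxon54)); the answer is its 7 terminal taxa in alphabetical order.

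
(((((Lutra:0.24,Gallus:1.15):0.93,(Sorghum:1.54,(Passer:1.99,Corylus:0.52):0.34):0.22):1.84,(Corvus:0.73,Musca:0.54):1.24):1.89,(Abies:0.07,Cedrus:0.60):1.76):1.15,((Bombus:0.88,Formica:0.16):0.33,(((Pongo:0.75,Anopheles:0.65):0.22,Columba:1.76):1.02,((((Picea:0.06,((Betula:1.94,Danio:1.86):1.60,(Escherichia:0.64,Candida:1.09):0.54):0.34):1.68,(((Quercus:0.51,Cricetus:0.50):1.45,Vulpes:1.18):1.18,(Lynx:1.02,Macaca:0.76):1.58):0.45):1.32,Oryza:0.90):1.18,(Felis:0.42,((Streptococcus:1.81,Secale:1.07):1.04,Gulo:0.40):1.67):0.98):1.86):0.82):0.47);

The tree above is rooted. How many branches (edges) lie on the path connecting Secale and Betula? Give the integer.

10

The MRCA of Secale and Betula is the node subtending ((((Picea,((Betula,Danio),(Escherichia,Candida))),(((Quercus,Cricetus),Vulpes),(Lynx,Macaca))),Oryza),(Felis,((Streptococcus,Secale),Gulo))).
From Secale up to that node: 4 branches. From Betula up to the same node: 6 branches. Total: 4 + 6 = 10.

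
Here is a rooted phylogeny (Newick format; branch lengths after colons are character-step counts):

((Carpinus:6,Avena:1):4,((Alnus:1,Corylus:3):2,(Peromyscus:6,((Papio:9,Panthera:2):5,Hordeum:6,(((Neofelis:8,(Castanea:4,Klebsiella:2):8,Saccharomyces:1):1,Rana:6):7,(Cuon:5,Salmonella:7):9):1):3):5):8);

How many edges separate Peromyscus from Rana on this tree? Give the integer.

The MRCA of Peromyscus and Rana is the node subtending (Peromyscus,((Papio,Panthera),Hordeum,(((Neofelis,(Castanea,Klebsiella),Saccharomyces),Rana),(Cuon,Salmonella)))).
From Peromyscus up to that node: 1 branch. From Rana up to the same node: 4 branches. Total: 1 + 4 = 5.

5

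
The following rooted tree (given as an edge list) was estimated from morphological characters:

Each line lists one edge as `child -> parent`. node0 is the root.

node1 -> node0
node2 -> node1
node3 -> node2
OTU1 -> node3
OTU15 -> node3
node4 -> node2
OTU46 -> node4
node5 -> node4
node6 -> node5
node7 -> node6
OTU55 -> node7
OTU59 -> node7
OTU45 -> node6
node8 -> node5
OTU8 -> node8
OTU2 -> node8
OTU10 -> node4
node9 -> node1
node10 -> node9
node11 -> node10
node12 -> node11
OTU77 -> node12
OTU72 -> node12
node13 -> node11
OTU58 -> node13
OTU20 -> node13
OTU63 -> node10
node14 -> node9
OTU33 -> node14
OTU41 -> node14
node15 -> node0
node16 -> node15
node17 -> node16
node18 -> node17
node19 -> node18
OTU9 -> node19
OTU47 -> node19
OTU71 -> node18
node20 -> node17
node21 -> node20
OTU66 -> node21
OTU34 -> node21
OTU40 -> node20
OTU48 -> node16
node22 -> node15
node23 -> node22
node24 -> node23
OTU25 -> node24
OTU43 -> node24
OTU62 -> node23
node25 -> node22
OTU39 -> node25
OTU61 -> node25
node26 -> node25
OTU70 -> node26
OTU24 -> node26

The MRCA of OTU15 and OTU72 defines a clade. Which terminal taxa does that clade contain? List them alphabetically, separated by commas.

Tracing OTU15: it sits inside (OTU1,OTU15).
Tracing OTU72: it sits inside (OTU77,OTU72).
The smallest clade enclosing both is (((OTU1,OTU15),(OTU46,(((OTU55,OTU59),OTU45),(OTU8,OTU2)),OTU10)),((((OTU77,OTU72),(OTU58,OTU20)),OTU63),(OTU33,OTU41))); the answer is its 16 terminal taxa in alphabetical order.

OTU1, OTU10, OTU15, OTU2, OTU20, OTU33, OTU41, OTU45, OTU46, OTU55, OTU58, OTU59, OTU63, OTU72, OTU77, OTU8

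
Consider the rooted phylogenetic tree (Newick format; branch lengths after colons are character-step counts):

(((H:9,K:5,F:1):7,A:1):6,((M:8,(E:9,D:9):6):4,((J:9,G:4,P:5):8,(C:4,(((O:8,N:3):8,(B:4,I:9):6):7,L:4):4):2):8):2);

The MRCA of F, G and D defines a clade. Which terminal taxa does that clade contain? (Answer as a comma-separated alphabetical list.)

A, B, C, D, E, F, G, H, I, J, K, L, M, N, O, P

Tracing F: it sits inside (H,K,F).
Tracing G: it sits inside (J,G,P).
Tracing D: it sits inside (E,D).
The smallest clade enclosing all 3 is the whole tree (their MRCA is the root), so the answer is all 16 tips in alphabetical order.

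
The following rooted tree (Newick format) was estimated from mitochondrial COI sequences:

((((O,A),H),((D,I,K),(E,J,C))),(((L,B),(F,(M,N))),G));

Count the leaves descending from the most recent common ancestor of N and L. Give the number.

The MRCA of N and L is the node subtending ((L,B),(F,(M,N))).
That clade contains 5 terminal taxa: B, F, L, M, N.

5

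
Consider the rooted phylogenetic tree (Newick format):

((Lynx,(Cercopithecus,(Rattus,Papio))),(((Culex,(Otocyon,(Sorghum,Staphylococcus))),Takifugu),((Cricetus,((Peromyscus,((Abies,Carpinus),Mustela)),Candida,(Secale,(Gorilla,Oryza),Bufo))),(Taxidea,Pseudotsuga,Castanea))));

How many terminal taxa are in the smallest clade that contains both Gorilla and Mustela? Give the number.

The MRCA of Gorilla and Mustela is the node subtending ((Peromyscus,((Abies,Carpinus),Mustela)),Candida,(Secale,(Gorilla,Oryza),Bufo)).
That clade contains 9 terminal taxa: Abies, Bufo, Candida, Carpinus, Gorilla, Mustela, Oryza, Peromyscus, Secale.

9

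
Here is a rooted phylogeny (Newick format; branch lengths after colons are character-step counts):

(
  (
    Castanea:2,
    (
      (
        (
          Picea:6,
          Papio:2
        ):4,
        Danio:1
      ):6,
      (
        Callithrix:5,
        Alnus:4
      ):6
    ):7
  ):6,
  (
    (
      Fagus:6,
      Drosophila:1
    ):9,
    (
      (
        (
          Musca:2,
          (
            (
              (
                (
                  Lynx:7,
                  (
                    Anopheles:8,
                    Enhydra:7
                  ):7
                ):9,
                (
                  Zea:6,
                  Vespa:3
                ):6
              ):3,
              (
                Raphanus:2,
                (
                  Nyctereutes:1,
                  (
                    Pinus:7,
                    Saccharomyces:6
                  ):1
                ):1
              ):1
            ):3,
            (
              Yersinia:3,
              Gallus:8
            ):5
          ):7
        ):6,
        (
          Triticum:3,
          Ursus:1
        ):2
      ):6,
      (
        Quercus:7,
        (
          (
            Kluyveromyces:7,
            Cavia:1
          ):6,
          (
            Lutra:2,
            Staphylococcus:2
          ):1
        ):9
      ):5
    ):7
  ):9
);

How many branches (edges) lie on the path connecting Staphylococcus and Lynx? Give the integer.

11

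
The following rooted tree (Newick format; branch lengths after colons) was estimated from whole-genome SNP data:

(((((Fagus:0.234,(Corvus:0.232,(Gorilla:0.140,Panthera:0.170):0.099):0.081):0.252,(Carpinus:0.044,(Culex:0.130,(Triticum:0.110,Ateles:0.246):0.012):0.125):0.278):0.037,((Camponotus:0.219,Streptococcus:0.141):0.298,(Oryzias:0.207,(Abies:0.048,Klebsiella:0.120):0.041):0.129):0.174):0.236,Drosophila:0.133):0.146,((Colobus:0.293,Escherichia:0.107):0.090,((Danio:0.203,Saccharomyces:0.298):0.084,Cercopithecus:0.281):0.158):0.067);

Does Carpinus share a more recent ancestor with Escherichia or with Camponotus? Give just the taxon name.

The MRCA of Carpinus and Camponotus subtends (((Fagus,(Corvus,(Gorilla,Panthera))),(Carpinus,(Culex,(Triticum,Ateles)))),((Camponotus,Streptococcus),(Oryzias,(Abies,Klebsiella)))) (13 taxa).
The MRCA of Carpinus and Escherichia is the root, subtending the entire tree (19 taxa).
The first is nested inside the second, so Carpinus shares a more recent common ancestor with Camponotus.

Camponotus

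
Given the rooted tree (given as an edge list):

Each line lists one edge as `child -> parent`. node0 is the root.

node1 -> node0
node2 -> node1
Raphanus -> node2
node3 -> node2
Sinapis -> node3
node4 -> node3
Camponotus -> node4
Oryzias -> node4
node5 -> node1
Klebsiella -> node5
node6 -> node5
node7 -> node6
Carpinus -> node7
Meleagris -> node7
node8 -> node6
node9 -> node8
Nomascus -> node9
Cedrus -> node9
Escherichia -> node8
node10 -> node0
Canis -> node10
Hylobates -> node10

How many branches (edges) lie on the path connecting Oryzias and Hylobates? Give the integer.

7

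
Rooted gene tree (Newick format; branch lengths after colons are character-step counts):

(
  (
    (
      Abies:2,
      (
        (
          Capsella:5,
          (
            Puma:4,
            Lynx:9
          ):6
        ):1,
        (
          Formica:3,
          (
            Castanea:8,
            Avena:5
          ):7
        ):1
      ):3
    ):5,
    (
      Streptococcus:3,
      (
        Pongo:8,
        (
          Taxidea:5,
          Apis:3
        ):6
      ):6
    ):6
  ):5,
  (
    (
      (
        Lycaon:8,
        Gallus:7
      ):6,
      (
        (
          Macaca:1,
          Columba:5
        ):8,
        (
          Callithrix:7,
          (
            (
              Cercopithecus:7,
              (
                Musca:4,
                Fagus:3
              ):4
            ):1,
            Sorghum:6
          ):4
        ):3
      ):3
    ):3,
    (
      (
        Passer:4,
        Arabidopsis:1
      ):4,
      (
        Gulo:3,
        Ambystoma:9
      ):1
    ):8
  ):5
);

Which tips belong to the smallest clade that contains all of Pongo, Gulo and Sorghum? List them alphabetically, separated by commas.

Tracing Pongo: it sits inside (Pongo,(Taxidea,Apis)).
Tracing Gulo: it sits inside (Gulo,Ambystoma).
Tracing Sorghum: it sits inside ((Cercopithecus,(Musca,Fagus)),Sorghum).
The smallest clade enclosing all 3 is the whole tree (their MRCA is the root), so the answer is all 24 tips in alphabetical order.

Abies, Ambystoma, Apis, Arabidopsis, Avena, Callithrix, Capsella, Castanea, Cercopithecus, Columba, Fagus, Formica, Gallus, Gulo, Lycaon, Lynx, Macaca, Musca, Passer, Pongo, Puma, Sorghum, Streptococcus, Taxidea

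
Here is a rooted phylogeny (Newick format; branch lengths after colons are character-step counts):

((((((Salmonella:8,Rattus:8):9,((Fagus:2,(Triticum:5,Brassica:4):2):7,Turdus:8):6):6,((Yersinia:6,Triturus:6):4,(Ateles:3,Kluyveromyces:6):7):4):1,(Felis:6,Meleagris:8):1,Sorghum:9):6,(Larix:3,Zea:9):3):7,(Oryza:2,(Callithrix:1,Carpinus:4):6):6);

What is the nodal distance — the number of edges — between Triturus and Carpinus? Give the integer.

9

The MRCA of Triturus and Carpinus is the root of the tree.
From Triturus up to that node: 6 branches. From Carpinus up to the same node: 3 branches. Total: 6 + 3 = 9.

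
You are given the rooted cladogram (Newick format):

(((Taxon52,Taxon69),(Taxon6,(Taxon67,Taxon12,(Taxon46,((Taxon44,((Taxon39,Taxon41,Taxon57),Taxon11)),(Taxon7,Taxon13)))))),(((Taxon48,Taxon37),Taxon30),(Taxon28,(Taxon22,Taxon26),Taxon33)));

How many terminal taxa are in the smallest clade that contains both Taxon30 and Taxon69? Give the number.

The MRCA of Taxon30 and Taxon69 is the root, so the clade is the entire tree.
That clade contains 20 terminal taxa: Taxon11, Taxon12, Taxon13, Taxon22, Taxon26, Taxon28, Taxon30, Taxon33, Taxon37, Taxon39, Taxon41, Taxon44, Taxon46, Taxon48, Taxon52, Taxon57, Taxon6, Taxon67, Taxon69, Taxon7.

20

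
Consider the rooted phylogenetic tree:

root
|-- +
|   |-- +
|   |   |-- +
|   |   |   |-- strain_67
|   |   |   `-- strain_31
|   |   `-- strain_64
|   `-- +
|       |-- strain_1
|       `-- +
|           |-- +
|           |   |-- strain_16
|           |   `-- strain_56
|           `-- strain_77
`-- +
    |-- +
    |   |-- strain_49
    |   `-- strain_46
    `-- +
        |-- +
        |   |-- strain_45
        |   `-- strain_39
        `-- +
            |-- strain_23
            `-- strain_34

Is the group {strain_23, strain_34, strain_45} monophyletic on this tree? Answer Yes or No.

No

The MRCA of the listed taxa subtends ((strain_45,strain_39),(strain_23,strain_34)).
That clade also contains strain_39, which is not in the proposed group, so the group is not monophyletic.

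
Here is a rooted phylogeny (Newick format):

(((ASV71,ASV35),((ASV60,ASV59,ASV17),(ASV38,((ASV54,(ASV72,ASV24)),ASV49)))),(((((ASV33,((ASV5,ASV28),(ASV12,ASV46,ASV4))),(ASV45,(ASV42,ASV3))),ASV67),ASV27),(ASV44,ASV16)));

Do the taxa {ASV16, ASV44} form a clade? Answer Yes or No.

Yes

The most recent common ancestor of these taxa subtends (ASV44,ASV16).
That clade has exactly 2 tips — every listed taxon and nothing else — so the group is monophyletic.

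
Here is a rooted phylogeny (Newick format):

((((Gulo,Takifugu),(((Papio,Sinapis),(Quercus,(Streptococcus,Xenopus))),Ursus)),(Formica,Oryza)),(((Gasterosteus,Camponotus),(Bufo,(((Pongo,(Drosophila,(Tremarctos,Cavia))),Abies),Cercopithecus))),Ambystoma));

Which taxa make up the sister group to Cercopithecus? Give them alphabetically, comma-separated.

Cercopithecus attaches to the tree at the node subtending (((Pongo,(Drosophila,(Tremarctos,Cavia))),Abies),Cercopithecus).
The other lineage descending from that same node — the sister group — is ((Pongo,(Drosophila,(Tremarctos,Cavia))),Abies); its 5 tips in alphabetical order are the answer.

Abies, Cavia, Drosophila, Pongo, Tremarctos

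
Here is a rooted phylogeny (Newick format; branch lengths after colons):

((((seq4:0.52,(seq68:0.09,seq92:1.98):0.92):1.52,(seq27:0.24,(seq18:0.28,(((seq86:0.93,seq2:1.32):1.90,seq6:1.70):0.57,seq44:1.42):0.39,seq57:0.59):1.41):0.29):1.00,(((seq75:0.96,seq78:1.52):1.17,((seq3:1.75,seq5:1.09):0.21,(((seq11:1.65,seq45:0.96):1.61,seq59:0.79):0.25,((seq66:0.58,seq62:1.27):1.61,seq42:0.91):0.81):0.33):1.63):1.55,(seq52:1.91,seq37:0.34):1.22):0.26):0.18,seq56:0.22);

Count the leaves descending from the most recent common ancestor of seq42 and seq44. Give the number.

22

The MRCA of seq42 and seq44 is the node subtending (((seq4,(seq68,seq92)),(seq27,(seq18,(((seq86,seq2),seq6),seq44),seq57))),(((seq75,seq78),((seq3,seq5),(((seq11,seq45),seq59),((seq66,seq62),seq42)))),(seq52,seq37))).
That clade contains 22 terminal taxa: seq11, seq18, seq2, seq27, seq3, seq37, seq4, seq42, seq44, seq45, seq5, seq52, seq57, seq59, seq6, seq62, seq66, seq68, seq75, seq78, seq86, seq92.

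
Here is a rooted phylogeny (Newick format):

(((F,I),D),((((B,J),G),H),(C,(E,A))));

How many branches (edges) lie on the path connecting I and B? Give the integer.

8

The MRCA of I and B is the root of the tree.
From I up to that node: 3 branches. From B up to the same node: 5 branches. Total: 3 + 5 = 8.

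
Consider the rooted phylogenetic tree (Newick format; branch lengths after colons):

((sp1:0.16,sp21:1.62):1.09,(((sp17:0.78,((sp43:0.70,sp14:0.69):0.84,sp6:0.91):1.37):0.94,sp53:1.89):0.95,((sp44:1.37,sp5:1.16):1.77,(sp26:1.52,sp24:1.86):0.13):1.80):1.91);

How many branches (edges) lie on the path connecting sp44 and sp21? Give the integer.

The MRCA of sp44 and sp21 is the root of the tree.
From sp44 up to that node: 4 branches. From sp21 up to the same node: 2 branches. Total: 4 + 2 = 6.

6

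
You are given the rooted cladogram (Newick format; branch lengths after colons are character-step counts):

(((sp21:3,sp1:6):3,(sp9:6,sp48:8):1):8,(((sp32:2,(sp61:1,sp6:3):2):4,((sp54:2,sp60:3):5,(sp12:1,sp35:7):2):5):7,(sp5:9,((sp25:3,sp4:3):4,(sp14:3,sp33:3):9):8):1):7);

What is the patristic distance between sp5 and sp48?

34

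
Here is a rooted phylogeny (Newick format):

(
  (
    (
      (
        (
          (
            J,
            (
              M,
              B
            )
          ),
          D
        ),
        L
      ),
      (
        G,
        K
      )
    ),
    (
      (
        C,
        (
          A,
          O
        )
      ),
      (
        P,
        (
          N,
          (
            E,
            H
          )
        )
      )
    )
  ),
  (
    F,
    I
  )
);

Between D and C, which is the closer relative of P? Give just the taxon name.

C

The MRCA of P and C subtends ((C,(A,O)),(P,(N,(E,H)))) (7 taxa).
The MRCA of P and D subtends (((((J,(M,B)),D),L),(G,K)),((C,(A,O)),(P,(N,(E,H))))) (14 taxa).
The first is nested inside the second, so P shares a more recent common ancestor with C.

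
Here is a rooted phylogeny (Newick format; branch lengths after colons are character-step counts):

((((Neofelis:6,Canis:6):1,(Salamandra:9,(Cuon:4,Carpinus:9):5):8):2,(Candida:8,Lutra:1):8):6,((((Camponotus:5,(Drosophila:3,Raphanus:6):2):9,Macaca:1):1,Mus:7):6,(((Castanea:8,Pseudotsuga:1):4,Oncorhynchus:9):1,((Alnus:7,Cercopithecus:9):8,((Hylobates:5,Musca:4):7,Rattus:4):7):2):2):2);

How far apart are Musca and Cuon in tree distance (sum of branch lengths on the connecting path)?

The path runs Musca → … → MRCA → … → Cuon; the MRCA is the root of the tree.
Branch lengths along that path: 4 + 7 + 7 + 2 + 2 + 2 + 6 + 2 + 8 + 5 + 4 = 49.

49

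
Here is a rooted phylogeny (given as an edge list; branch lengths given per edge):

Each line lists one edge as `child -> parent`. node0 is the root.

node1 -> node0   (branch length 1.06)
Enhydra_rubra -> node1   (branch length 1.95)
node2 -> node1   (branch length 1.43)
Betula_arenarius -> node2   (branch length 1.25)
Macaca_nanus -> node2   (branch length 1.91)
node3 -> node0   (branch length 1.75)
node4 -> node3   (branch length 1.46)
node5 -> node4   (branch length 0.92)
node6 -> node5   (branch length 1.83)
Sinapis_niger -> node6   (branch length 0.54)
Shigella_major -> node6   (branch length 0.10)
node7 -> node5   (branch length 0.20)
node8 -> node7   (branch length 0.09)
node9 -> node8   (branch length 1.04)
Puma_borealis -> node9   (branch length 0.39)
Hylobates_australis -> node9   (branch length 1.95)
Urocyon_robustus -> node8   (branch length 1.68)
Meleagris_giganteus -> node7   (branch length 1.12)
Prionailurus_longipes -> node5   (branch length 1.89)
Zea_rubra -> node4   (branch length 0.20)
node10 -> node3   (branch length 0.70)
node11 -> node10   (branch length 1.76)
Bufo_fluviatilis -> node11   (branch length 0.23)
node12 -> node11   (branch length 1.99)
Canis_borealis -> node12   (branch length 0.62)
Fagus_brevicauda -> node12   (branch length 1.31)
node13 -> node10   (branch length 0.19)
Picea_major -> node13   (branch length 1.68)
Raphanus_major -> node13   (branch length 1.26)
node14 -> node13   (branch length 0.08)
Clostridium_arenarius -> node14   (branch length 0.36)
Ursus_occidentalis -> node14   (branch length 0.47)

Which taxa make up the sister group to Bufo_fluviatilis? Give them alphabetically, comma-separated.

Canis_borealis, Fagus_brevicauda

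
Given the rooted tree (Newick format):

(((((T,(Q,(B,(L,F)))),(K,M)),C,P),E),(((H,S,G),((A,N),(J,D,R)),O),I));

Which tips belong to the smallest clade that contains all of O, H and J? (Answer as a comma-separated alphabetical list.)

A, D, G, H, J, N, O, R, S

Tracing O: it sits inside ((H,S,G),((A,N),(J,D,R)),O).
Tracing H: it sits inside (H,S,G).
Tracing J: it sits inside (J,D,R).
The smallest clade enclosing all 3 is ((H,S,G),((A,N),(J,D,R)),O); the answer is its 9 terminal taxa in alphabetical order.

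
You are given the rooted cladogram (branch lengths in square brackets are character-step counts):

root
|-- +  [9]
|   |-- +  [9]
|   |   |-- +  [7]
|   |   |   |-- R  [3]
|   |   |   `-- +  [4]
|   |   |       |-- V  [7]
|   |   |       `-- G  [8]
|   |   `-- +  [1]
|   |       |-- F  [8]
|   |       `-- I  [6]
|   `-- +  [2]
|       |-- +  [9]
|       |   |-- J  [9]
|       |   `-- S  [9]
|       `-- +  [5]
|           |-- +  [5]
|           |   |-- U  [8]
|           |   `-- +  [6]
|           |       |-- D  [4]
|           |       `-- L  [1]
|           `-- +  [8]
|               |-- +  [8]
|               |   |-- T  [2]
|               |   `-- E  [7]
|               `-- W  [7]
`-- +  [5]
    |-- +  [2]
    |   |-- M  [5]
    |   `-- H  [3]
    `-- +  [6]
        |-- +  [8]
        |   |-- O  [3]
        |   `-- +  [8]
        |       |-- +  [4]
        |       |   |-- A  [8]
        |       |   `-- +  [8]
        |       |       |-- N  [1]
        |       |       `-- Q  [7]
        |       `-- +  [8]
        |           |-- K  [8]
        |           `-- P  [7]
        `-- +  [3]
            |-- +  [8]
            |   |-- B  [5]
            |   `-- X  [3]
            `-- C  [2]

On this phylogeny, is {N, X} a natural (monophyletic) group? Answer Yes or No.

No

The MRCA of the listed taxa subtends ((O,((A,(N,Q)),(K,P))),((B,X),C)).
That clade also contains A, B, C, K, O, P, Q, which are not in the proposed group, so the group is not monophyletic.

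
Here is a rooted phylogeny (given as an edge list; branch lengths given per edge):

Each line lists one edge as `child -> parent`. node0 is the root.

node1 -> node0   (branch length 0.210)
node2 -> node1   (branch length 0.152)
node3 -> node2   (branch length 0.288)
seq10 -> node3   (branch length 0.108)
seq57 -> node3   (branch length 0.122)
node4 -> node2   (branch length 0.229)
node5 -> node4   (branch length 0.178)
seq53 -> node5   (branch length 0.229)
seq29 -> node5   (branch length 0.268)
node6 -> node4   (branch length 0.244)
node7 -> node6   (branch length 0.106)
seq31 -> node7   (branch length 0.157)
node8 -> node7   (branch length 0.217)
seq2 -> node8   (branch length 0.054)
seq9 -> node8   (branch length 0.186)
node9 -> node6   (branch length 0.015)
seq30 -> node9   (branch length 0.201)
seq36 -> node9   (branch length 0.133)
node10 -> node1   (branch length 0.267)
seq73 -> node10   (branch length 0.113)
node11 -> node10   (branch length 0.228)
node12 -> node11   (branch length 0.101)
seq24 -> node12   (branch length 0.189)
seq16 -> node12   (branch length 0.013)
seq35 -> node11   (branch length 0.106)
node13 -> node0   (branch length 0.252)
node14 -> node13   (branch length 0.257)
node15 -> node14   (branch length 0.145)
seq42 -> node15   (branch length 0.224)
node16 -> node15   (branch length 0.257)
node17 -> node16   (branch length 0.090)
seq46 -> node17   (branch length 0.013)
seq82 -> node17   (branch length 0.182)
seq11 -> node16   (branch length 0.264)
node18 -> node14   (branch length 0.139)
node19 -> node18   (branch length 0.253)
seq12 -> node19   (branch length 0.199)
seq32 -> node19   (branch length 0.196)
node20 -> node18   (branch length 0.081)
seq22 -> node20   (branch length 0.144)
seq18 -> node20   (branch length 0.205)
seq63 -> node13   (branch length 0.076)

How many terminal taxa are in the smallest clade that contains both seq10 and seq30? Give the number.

9

The MRCA of seq10 and seq30 is the node subtending ((seq10,seq57),((seq53,seq29),((seq31,(seq2,seq9)),(seq30,seq36)))).
That clade contains 9 terminal taxa: seq10, seq2, seq29, seq30, seq31, seq36, seq53, seq57, seq9.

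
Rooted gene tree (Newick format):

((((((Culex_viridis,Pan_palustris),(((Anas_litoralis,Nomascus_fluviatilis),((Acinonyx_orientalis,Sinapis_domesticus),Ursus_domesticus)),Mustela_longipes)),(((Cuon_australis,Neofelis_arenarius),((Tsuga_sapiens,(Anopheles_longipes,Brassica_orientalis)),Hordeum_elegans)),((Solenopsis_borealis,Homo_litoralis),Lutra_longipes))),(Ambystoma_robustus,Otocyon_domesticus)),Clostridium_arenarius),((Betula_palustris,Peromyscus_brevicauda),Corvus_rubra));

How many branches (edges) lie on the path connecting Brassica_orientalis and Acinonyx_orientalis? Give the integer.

12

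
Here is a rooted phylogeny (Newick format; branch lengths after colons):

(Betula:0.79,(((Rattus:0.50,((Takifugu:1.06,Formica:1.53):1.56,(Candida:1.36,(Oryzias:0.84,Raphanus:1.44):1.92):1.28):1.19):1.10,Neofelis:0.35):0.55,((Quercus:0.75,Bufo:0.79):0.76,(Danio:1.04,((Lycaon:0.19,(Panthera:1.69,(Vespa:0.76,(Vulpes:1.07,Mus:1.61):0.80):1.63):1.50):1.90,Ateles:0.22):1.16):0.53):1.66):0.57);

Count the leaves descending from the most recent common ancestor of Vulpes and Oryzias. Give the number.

The MRCA of Vulpes and Oryzias is the node subtending (((Rattus,((Takifugu,Formica),(Candida,(Oryzias,Raphanus)))),Neofelis),((Quercus,Bufo),(Danio,((Lycaon,(Panthera,(Vespa,(Vulpes,Mus)))),Ateles)))).
That clade contains 16 terminal taxa: Ateles, Bufo, Candida, Danio, Formica, Lycaon, Mus, Neofelis, Oryzias, Panthera, Quercus, Raphanus, Rattus, Takifugu, Vespa, Vulpes.

16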